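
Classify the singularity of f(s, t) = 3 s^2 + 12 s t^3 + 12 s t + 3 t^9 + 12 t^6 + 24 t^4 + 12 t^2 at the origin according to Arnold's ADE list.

The Hessian of f at 0 has rank 1. Corank 1: A-series; mu = 8 gives A_8.

A_{8}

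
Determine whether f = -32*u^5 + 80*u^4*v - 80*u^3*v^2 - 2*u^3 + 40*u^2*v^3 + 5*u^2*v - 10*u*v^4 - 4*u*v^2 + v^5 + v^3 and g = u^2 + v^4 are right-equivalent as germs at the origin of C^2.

No.

The Hessian of f at 0 has rank 0. Corank 2; j^3 = -(u - v)^2*(2*u - v) has shape L^2 M (L != M), so D-series; mu = 6 gives D_6. The Hessian of g at 0 has rank 1. Corank 1: A-series; mu = 3 gives A_3. f is D_6 but g is A_3, hence not right-equivalent.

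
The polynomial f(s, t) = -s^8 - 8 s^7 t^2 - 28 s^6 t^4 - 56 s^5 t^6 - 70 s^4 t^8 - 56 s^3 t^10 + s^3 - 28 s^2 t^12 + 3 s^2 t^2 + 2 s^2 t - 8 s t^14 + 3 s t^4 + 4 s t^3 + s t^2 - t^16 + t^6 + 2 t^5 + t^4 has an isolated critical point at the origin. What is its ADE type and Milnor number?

The Hessian of f at 0 has rank 0. Corank 2; j^3 = s*(s + t)^2 has shape L^2 M (L != M), so D-series; mu = 9 gives D_9.

Type D_9, Milnor number mu = 9.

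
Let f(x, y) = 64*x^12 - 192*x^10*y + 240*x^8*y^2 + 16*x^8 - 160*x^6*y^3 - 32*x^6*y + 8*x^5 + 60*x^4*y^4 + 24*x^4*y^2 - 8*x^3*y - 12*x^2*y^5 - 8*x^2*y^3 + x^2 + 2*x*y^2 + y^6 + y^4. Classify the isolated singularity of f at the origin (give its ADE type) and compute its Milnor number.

Type A_{5}, Milnor number mu = 5.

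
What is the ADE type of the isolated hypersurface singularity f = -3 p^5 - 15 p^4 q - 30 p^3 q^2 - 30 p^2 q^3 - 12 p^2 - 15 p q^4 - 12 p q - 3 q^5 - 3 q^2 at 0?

The Hessian of f at 0 has rank 1. Corank 1: A-series; mu = 4 gives A_4.

A_4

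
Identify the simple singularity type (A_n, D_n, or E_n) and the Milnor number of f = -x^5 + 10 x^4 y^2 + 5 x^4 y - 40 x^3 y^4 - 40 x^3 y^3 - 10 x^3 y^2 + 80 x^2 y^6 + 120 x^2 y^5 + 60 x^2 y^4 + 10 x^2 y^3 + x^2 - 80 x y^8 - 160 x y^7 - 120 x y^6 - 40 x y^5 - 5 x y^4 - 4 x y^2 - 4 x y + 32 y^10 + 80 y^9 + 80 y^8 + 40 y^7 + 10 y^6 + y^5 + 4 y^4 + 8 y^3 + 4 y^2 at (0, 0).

Type A_{4}, Milnor number mu = 4.

The Hessian of f at 0 has rank 1. Corank 1: A-series; mu = 4 gives A_4.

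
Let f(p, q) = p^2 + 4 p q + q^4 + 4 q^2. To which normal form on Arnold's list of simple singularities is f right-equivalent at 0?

A_3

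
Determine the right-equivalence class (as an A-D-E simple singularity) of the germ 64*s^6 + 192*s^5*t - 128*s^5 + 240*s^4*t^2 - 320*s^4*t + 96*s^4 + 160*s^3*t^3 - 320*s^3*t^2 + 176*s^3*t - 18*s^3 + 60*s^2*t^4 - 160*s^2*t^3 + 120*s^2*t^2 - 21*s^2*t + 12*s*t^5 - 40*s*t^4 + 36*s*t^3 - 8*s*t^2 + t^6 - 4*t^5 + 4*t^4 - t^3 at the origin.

D7

The Hessian of f at 0 is [[0, 0], [0, 0]] with rank 0, so corank 2. A Groebner basis of the Jacobian ideal J(f) in C{s,t} is {7533*s^2/68 + 6723*s*t/136 + t^4 + 123*t^3/68 + 567*t^2/136, s^3 + 21*s^2/34 - s*t/68 + 7*t^3/102 - 5*t^2/68, s^2*t - 9*s^2/17 + 15*s*t/34 - 26*t^3/153 + 7*t^2/34, -9*s^2/34 + s*t^2 - 87*s*t/68 + 127*t^3/306 - 27*t^2/68}; counting standard monomials gives mu = 7. Corank 2; j^3 = -(2*s + t)*(3*s + t)^2 has shape L^2 M (L != M), so D-series; mu = 7 gives D_7.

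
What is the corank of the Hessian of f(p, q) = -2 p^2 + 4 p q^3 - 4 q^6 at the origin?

1

Hessian at 0 has rank 1.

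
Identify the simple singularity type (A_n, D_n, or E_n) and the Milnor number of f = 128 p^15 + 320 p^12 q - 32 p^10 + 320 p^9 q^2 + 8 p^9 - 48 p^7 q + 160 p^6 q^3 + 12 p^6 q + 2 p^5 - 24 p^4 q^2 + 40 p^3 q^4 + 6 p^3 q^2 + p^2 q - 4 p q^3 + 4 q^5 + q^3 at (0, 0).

Type D_{4}, Milnor number mu = 4.

The Hessian of f at 0 is [[0, 0], [0, 0]] with rank 0, so corank 2. A Groebner basis of the Jacobian ideal J(f) in C{p,q} is {q^3, p^2 + 3*q^2, p*q}; counting standard monomials gives mu = 4. Corank 2; j^3 = q*(p^2 + q^2) splits into three distinct lines over C (the quadratic factor has nonzero discriminant), so D_4.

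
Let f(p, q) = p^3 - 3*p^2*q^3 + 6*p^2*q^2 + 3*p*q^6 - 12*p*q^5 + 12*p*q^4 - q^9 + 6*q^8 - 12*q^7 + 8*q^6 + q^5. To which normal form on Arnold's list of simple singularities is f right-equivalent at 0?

E8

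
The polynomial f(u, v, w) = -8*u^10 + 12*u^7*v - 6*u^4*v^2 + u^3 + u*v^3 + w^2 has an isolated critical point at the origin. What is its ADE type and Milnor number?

Type E7, Milnor number mu = 7.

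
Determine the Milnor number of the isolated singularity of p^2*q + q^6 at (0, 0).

7

The Hessian of f at 0 is [[0, 0], [0, 0]] with rank 0, so corank 2. A Groebner basis of the Jacobian ideal J(f) in C{p,q} is {p^2/6 + q^5, p^3, p*q}; counting standard monomials gives mu = 7. Corank 2; j^3 = p^2*q has shape L^2 M (L != M), so D-series; mu = 7 gives D_7.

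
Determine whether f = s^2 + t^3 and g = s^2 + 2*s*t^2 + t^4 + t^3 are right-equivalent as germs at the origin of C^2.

The Hessian of f at 0 has rank 1. Corank 1: A-series; mu = 2 gives A_2. The Hessian of g at 0 has rank 1. Corank 1: A-series; mu = 2 gives A_2. Both have type A_2, hence right-equivalent.

Yes.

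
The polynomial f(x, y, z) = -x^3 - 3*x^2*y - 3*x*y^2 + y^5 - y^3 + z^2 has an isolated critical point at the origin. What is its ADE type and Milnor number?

Type E_8, Milnor number mu = 8.

The Hessian of f at 0 has rank 1. Corank 2; j^3 = -(x + y)^3 is a perfect cube, so E-series; the 5-jet and mu = 8 give E_8.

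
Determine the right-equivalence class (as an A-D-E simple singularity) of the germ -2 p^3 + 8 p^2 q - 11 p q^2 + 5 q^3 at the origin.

The Hessian of f at 0 has rank 0. Corank 2; j^3 = -(p - q)*(2*p^2 - 6*p*q + 5*q^2) splits into three distinct lines over C (the quadratic factor has nonzero discriminant), so D_4.

D_{4}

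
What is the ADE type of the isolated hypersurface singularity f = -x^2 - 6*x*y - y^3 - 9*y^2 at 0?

A_{2}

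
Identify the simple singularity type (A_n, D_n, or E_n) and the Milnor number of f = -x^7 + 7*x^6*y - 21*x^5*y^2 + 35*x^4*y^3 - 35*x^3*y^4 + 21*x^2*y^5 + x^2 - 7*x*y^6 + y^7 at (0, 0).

Type A6, Milnor number mu = 6.

The Hessian of f at 0 has rank 1. Corank 1: A-series; mu = 6 gives A_6.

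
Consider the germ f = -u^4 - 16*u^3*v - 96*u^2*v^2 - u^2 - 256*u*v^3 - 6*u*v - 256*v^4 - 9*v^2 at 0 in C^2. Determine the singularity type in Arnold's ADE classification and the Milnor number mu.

Type A_3, Milnor number mu = 3.

The Hessian of f at 0 is [[-2, -6], [-6, -18]] with rank 1, so corank 1. A Groebner basis of the Jacobian ideal J(f) in C{u,v} is {v^3, u + 3*v}; counting standard monomials gives mu = 3. Corank 1: A-series; mu = 3 gives A_3.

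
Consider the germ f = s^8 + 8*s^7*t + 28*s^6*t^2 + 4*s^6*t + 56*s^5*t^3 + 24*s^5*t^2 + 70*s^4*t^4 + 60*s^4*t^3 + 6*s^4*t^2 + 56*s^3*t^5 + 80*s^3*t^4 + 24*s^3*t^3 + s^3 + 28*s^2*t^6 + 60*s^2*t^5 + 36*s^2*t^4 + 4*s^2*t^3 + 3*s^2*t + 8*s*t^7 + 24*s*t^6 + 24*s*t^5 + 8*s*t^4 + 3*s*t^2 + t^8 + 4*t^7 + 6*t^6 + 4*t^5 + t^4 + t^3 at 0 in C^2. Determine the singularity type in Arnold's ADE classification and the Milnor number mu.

Type E6, Milnor number mu = 6.

The Hessian of f at 0 is [[0, 0], [0, 0]] with rank 0, so corank 2. A Groebner basis of the Jacobian ideal J(f) in C{s,t} is {t^3, s^2 + 2*s*t + t^2}; counting standard monomials gives mu = 6. Corank 2; j^3 = (s + t)^3 is a perfect cube, so E-series; the 4-jet and mu = 6 give E_6.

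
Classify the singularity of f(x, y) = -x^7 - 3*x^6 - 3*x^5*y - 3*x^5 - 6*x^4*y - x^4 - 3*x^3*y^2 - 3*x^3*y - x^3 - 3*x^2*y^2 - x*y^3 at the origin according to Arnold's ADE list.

E_7

The Hessian of f at 0 has rank 0. Corank 2; j^3 = -x^3 is a perfect cube, so E-series; the 4-jet and mu = 7 give E_7.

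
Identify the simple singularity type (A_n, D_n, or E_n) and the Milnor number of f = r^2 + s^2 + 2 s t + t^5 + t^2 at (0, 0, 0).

The Hessian of f at 0 has rank 2. Corank 1: A-series; mu = 4 gives A_4.

Type A_{4}, Milnor number mu = 4.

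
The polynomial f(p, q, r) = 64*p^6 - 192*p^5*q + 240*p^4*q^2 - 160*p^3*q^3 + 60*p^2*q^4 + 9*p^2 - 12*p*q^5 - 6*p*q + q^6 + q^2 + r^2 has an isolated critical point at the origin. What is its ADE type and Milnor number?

Type A_{5}, Milnor number mu = 5.

The Hessian of f at 0 has rank 2. Corank 1: A-series; mu = 5 gives A_5.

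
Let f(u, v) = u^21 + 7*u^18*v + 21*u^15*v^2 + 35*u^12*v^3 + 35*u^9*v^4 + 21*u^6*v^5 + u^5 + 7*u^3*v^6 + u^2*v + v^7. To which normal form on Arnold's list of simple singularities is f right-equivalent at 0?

D8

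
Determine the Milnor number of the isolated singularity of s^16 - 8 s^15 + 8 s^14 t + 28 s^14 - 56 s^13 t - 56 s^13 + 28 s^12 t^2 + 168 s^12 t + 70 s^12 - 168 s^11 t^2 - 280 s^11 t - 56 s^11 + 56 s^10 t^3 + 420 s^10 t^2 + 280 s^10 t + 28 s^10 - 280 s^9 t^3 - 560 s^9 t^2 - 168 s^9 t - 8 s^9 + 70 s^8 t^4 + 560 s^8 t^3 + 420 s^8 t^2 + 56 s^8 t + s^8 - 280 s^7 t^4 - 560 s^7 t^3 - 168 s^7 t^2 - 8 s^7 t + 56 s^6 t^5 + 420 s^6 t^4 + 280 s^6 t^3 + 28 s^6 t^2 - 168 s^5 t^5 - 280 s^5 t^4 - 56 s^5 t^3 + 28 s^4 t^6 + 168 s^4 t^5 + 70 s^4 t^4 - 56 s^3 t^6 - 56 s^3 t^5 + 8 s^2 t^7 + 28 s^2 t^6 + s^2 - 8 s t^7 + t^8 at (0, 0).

7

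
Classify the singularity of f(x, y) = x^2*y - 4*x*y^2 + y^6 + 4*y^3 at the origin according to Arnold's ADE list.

D_7

The Hessian of f at 0 is [[0, 0], [0, 0]] with rank 0, so corank 2. A Groebner basis of the Jacobian ideal J(f) in C{x,y} is {x^2/6 + y^5 - 2*y^2/3, x^3 - 8*y^3, x*y - 2*y^2}; counting standard monomials gives mu = 7. Corank 2; j^3 = y*(x - 2*y)^2 has shape L^2 M (L != M), so D-series; mu = 7 gives D_7.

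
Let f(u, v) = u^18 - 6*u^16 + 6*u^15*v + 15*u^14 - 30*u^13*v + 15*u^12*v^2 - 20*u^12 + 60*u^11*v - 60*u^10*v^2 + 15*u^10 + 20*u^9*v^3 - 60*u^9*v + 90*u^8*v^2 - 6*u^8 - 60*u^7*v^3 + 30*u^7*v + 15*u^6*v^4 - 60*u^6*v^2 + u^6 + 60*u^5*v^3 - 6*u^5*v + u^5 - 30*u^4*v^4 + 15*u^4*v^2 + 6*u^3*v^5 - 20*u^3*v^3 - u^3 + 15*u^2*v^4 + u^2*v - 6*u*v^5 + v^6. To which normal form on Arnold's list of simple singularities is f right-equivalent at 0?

The Hessian of f at 0 has rank 0. Corank 2; j^3 = -u^2*(u - v) has shape L^2 M (L != M), so D-series; mu = 7 gives D_7.

D_{7}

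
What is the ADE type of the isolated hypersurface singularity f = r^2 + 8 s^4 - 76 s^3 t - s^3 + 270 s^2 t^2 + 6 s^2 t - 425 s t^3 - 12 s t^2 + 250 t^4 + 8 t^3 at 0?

The Hessian of f at 0 has rank 1. Corank 2; j^3 = -(s - 2*t)^3 is a perfect cube, so E-series; the 4-jet and mu = 7 give E_7.

E_7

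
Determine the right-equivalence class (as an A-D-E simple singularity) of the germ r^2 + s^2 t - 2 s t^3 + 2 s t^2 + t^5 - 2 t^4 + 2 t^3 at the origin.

D_{4}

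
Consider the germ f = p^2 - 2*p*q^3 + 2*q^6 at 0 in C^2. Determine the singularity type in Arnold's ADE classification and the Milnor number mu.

Type A_5, Milnor number mu = 5.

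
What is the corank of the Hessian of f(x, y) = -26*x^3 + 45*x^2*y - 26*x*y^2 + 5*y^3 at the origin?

2

Hessian at 0 has rank 0.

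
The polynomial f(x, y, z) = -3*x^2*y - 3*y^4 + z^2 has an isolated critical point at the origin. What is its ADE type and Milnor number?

The Hessian of f at 0 has rank 1. Corank 2; j^3 = -3*x^2*y has shape L^2 M (L != M), so D-series; mu = 5 gives D_5.

Type D5, Milnor number mu = 5.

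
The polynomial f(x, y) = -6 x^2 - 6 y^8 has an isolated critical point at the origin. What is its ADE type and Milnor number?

Type A7, Milnor number mu = 7.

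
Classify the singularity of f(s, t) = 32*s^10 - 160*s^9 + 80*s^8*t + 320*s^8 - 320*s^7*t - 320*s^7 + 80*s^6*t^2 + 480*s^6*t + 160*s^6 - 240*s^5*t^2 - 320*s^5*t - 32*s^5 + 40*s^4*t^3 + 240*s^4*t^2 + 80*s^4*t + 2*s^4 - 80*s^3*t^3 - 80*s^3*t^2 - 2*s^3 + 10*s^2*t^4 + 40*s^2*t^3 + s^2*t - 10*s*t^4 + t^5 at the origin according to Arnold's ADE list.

D_6

The Hessian of f at 0 has rank 0. Corank 2; j^3 = -s^2*(2*s - t) has shape L^2 M (L != M), so D-series; mu = 6 gives D_6.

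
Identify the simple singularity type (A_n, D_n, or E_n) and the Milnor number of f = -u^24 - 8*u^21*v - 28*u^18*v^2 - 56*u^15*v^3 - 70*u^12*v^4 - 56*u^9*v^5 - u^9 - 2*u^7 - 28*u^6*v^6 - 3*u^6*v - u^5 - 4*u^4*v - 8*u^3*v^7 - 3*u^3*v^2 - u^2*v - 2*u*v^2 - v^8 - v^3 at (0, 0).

Type D9, Milnor number mu = 9.

The Hessian of f at 0 has rank 0. Corank 2; j^3 = -v*(u + v)^2 has shape L^2 M (L != M), so D-series; mu = 9 gives D_9.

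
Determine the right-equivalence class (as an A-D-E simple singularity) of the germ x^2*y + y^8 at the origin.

The Hessian of f at 0 has rank 0. Corank 2; j^3 = x^2*y has shape L^2 M (L != M), so D-series; mu = 9 gives D_9.

D_9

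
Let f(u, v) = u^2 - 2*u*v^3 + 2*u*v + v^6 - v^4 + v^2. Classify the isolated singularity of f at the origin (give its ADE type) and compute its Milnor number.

The Hessian of f at 0 has rank 1. Corank 1: A-series; mu = 3 gives A_3.

Type A_{3}, Milnor number mu = 3.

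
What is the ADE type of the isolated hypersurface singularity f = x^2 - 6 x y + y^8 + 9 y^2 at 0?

A_7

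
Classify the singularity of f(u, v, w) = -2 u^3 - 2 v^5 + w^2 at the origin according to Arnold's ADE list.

E_{8}

The Hessian of f at 0 is [[0, 0, 0], [0, 0, 0], [0, 0, 2]] with rank 1, so corank 2. A Groebner basis of the Jacobian ideal J(f) in C{u,v,w} is {v^4, u^2, w}; counting standard monomials gives mu = 8. Corank 2; j^3 = -2*u^3 is a perfect cube, so E-series; the 5-jet and mu = 8 give E_8.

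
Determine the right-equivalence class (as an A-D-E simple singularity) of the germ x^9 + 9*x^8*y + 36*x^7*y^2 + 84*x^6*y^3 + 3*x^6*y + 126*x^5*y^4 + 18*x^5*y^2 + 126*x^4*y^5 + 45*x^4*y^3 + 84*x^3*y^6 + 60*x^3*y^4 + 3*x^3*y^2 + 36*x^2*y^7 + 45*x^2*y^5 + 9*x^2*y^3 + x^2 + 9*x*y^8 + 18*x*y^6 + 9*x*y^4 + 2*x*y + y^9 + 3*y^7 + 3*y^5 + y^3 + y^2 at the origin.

The Hessian of f at 0 is [[2, 2], [2, 2]] with rank 1, so corank 1. A Groebner basis of the Jacobian ideal J(f) in C{x,y} is {y^2, x + y}; counting standard monomials gives mu = 2. Corank 1: A-series; mu = 2 gives A_2.

A_{2}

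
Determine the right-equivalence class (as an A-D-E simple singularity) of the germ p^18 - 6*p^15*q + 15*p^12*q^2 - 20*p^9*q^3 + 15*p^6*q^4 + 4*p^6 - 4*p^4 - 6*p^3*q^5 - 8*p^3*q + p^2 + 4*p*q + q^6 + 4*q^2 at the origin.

A_5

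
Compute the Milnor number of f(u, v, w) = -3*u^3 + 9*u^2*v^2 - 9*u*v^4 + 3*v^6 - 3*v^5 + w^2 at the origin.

The Hessian of f at 0 has rank 1. Corank 2; j^3 = -3*u^3 is a perfect cube, so E-series; the 5-jet and mu = 8 give E_8.

8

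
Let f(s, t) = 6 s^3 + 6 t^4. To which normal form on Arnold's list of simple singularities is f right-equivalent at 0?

The Hessian of f at 0 has rank 0. Corank 2; j^3 = 6*s^3 is a perfect cube, so E-series; the 4-jet and mu = 6 give E_6.

E_6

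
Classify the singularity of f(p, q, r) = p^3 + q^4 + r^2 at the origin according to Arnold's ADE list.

E_{6}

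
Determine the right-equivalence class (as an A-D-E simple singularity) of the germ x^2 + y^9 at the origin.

The Hessian of f at 0 is [[2, 0], [0, 0]] with rank 1, so corank 1. A Groebner basis of the Jacobian ideal J(f) in C{x,y} is {y^8, x}; counting standard monomials gives mu = 8. Corank 1: A-series; mu = 8 gives A_8.

A_{8}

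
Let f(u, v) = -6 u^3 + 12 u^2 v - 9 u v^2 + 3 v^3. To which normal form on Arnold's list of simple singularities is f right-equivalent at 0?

D4

The Hessian of f at 0 has rank 0. Corank 2; j^3 = -3*(u - v)*(2*u^2 - 2*u*v + v^2) splits into three distinct lines over C (the quadratic factor has nonzero discriminant), so D_4.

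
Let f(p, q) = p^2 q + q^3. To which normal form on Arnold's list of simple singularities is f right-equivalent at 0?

D_{4}

The Hessian of f at 0 has rank 0. Corank 2; j^3 = q*(p^2 + q^2) splits into three distinct lines over C (the quadratic factor has nonzero discriminant), so D_4.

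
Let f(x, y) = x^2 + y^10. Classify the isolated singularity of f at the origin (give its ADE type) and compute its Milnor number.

The Hessian of f at 0 has rank 1. Corank 1: A-series; mu = 9 gives A_9.

Type A_{9}, Milnor number mu = 9.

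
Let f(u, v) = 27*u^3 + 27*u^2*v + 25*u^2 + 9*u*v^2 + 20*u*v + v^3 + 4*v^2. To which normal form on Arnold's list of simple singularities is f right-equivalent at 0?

A2

The Hessian of f at 0 has rank 1. Corank 1: A-series; mu = 2 gives A_2.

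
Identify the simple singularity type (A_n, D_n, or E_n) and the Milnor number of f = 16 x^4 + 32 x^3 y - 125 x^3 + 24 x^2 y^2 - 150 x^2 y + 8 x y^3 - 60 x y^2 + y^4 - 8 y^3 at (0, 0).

Type E6, Milnor number mu = 6.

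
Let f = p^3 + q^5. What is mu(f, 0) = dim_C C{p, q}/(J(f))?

8

The Hessian of f at 0 is [[0, 0], [0, 0]] with rank 0, so corank 2. A Groebner basis of the Jacobian ideal J(f) in C{p,q} is {q^4, p^2}; counting standard monomials gives mu = 8. Corank 2; j^3 = p^3 is a perfect cube, so E-series; the 5-jet and mu = 8 give E_8.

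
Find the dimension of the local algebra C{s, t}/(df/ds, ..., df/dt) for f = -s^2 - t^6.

5

The Hessian of f at 0 has rank 1. Corank 1: A-series; mu = 5 gives A_5.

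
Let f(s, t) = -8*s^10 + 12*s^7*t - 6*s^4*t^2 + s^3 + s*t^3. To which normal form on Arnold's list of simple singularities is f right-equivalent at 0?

E_7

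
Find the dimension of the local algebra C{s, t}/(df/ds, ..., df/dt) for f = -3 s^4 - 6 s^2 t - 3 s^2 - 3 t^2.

The Hessian of f at 0 is [[-6, 0], [0, -6]] with rank 2, so corank 0. A Groebner basis of the Jacobian ideal J(f) in C{s,t} is {s, t}; counting standard monomials gives mu = 1. Corank 0: nondegenerate Morse point, so A_1.

1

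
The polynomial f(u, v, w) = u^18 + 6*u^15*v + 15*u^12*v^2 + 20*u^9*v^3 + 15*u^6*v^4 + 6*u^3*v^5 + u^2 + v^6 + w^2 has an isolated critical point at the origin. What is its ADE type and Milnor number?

The Hessian of f at 0 is [[2, 0, 0], [0, 0, 0], [0, 0, 2]] with rank 2, so corank 1. A Groebner basis of the Jacobian ideal J(f) in C{u,v,w} is {v^5, u, w}; counting standard monomials gives mu = 5. Corank 1: A-series; mu = 5 gives A_5.

Type A5, Milnor number mu = 5.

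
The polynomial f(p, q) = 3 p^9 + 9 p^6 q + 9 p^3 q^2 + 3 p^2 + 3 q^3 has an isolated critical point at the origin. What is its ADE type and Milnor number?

Type A_2, Milnor number mu = 2.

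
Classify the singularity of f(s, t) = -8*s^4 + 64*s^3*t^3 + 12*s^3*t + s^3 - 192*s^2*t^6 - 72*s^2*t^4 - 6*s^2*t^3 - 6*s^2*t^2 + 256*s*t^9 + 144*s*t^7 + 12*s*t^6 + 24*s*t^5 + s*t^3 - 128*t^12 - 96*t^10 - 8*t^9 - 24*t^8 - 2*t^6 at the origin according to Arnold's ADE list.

E7

The Hessian of f at 0 is [[0, 0], [0, 0]] with rank 0, so corank 2. A Groebner basis of the Jacobian ideal J(f) in C{s,t} is {3*s^2/4 + t^4 + t^3/4, s^3, s^2*t - s^2/4 - t^3/12, -s^2 + s*t^2 - t^3/3}; counting standard monomials gives mu = 7. Corank 2; j^3 = s^3 is a perfect cube, so E-series; the 4-jet and mu = 7 give E_7.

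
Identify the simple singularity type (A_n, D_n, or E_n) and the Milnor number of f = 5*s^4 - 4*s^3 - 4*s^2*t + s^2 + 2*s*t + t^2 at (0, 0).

Type A3, Milnor number mu = 3.

The Hessian of f at 0 is [[2, 2], [2, 2]] with rank 1, so corank 1. A Groebner basis of the Jacobian ideal J(f) in C{s,t} is {s^2 - s/2 - t/2, s*t + s/2 + t/2, -s/2 + t^2 - t/2}; counting standard monomials gives mu = 3. Corank 1: A-series; mu = 3 gives A_3.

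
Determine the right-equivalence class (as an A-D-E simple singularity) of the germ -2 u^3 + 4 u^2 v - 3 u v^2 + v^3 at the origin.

D4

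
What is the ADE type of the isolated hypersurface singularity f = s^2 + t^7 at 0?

A_{6}

The Hessian of f at 0 is [[2, 0], [0, 0]] with rank 1, so corank 1. A Groebner basis of the Jacobian ideal J(f) in C{s,t} is {t^6, s}; counting standard monomials gives mu = 6. Corank 1: A-series; mu = 6 gives A_6.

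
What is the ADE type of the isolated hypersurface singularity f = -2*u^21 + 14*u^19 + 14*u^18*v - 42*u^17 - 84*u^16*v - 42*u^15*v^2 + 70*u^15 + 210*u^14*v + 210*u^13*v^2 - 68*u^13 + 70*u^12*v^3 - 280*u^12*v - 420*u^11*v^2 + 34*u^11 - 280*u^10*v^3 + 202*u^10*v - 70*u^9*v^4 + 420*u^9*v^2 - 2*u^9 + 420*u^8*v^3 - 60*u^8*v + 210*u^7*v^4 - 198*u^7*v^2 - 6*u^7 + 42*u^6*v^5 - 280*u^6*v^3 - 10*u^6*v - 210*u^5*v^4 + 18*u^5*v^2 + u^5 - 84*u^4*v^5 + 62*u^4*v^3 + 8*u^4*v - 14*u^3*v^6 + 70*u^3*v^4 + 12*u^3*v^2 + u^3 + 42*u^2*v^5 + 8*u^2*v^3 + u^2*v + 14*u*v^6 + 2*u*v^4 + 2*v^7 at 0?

D_{8}

The Hessian of f at 0 has rank 0. Corank 2; j^3 = u^2*(u + v) has shape L^2 M (L != M), so D-series; mu = 8 gives D_8.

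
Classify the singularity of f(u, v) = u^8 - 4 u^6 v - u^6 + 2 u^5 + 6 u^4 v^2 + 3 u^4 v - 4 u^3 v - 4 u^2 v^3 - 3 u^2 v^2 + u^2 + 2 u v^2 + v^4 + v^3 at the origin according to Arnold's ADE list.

A_{2}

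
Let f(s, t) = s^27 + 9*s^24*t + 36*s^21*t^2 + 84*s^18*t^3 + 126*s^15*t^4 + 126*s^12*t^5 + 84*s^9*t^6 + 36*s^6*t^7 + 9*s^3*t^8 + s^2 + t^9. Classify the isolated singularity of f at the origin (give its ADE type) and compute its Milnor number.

Type A8, Milnor number mu = 8.

The Hessian of f at 0 is [[2, 0], [0, 0]] with rank 1, so corank 1. A Groebner basis of the Jacobian ideal J(f) in C{s,t} is {t^8, s}; counting standard monomials gives mu = 8. Corank 1: A-series; mu = 8 gives A_8.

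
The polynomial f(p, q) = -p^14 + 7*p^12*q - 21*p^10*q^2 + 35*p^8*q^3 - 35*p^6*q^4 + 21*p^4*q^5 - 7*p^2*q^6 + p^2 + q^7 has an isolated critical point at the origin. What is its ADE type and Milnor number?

The Hessian of f at 0 is [[2, 0], [0, 0]] with rank 1, so corank 1. A Groebner basis of the Jacobian ideal J(f) in C{p,q} is {q^6, p}; counting standard monomials gives mu = 6. Corank 1: A-series; mu = 6 gives A_6.

Type A_6, Milnor number mu = 6.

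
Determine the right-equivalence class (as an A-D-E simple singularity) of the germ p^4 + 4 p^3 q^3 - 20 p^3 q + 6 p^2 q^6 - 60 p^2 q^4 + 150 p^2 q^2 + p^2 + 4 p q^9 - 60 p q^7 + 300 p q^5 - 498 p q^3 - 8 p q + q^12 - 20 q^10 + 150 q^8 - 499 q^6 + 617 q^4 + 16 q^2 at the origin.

A3

The Hessian of f at 0 is [[2, -8], [-8, 32]] with rank 1, so corank 1. A Groebner basis of the Jacobian ideal J(f) in C{p,q} is {q^3, p - 4*q}; counting standard monomials gives mu = 3. Corank 1: A-series; mu = 3 gives A_3.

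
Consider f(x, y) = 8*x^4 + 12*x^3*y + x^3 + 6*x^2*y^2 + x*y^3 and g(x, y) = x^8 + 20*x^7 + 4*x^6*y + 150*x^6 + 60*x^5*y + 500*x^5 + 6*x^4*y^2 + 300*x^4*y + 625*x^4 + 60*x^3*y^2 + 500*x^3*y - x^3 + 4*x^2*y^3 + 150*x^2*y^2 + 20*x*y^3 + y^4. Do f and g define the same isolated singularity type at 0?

No.

The Hessian of f at 0 is [[0, 0], [0, 0]] with rank 0, so corank 2. A Groebner basis of the Jacobian ideal J(f) in C{x,y} is {3*x^2/4 + y^4 + y^3/4, x^3, x^2*y - x^2/4 - y^3/12, x^2 + x*y^2 + y^3/3}; counting standard monomials gives mu = 7. Corank 2; j^3 = x^3 is a perfect cube, so E-series; the 4-jet and mu = 7 give E_7. The Hessian of g at 0 is [[0, 0], [0, 0]] with rank 0, so corank 2. A Groebner basis of the Jacobian ideal J(g) in C{x,y} is {y^4, x*y^2 + y^3/15, x^2}; counting standard monomials gives mu = 6. Corank 2; j^3 = -x^3 is a perfect cube, so E-series; the 4-jet and mu = 6 give E_6. f is E_7 but g is E_6, hence not right-equivalent.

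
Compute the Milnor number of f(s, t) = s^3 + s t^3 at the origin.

The Hessian of f at 0 is [[0, 0], [0, 0]] with rank 0, so corank 2. A Groebner basis of the Jacobian ideal J(f) in C{s,t} is {s^3, s*t^2, 3*s^2 + t^3}; counting standard monomials gives mu = 7. Corank 2; j^3 = s^3 is a perfect cube, so E-series; the 4-jet and mu = 7 give E_7.

7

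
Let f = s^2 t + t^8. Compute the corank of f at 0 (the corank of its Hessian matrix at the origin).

The Hessian at 0 is [[0, 0], [0, 0]] of rank 0; hence corank 2.

2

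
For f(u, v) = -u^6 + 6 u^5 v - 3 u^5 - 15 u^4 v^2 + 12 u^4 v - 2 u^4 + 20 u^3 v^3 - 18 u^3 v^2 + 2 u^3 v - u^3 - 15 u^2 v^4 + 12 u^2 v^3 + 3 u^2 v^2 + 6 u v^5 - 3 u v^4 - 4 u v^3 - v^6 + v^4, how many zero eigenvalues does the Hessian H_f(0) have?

2

The Hessian at 0 is [[0, 0], [0, 0]] of rank 0; hence corank 2.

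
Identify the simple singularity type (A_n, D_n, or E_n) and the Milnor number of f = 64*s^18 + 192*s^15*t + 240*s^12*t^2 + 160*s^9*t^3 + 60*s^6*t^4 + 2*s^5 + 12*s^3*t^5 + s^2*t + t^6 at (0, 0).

The Hessian of f at 0 has rank 0. Corank 2; j^3 = s^2*t has shape L^2 M (L != M), so D-series; mu = 7 gives D_7.

Type D7, Milnor number mu = 7.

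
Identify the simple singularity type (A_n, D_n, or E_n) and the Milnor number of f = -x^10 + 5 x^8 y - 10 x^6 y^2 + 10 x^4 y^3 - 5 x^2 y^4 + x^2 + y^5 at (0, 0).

Type A4, Milnor number mu = 4.

The Hessian of f at 0 has rank 1. Corank 1: A-series; mu = 4 gives A_4.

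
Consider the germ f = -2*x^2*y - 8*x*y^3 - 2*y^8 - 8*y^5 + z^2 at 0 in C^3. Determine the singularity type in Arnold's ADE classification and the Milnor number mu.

The Hessian of f at 0 is [[0, 0, 0], [0, 0, 0], [0, 0, 2]] with rank 1, so corank 2. A Groebner basis of the Jacobian ideal J(f) in C{x,y,z} is {x^4, x^3*y - x^2 - 2*x*y^2, x^3/2 + x^2*y^2, x*y/2 + y^3, z}; counting standard monomials gives mu = 9. Corank 2; j^3 = -2*x^2*y has shape L^2 M (L != M), so D-series; mu = 9 gives D_9.

Type D9, Milnor number mu = 9.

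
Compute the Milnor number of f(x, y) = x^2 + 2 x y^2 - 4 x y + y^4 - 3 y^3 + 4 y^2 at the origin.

The Hessian of f at 0 has rank 1. Corank 1: A-series; mu = 2 gives A_2.

2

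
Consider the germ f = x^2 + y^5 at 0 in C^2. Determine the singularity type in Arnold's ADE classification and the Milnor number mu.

The Hessian of f at 0 is [[2, 0], [0, 0]] with rank 1, so corank 1. A Groebner basis of the Jacobian ideal J(f) in C{x,y} is {y^4, x}; counting standard monomials gives mu = 4. Corank 1: A-series; mu = 4 gives A_4.

Type A_{4}, Milnor number mu = 4.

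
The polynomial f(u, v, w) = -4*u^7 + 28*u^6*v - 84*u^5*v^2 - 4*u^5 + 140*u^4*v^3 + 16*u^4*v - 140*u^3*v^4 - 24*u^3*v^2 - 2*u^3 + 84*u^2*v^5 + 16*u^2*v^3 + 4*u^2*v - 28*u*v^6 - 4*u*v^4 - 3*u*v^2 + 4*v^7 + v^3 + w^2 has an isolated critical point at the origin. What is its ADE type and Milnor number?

Type D4, Milnor number mu = 4.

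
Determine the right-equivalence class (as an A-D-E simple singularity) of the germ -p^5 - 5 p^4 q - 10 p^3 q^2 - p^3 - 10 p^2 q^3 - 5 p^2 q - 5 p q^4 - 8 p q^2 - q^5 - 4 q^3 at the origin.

D_6

The Hessian of f at 0 has rank 0. Corank 2; j^3 = -(p + q)*(p + 2*q)^2 has shape L^2 M (L != M), so D-series; mu = 6 gives D_6.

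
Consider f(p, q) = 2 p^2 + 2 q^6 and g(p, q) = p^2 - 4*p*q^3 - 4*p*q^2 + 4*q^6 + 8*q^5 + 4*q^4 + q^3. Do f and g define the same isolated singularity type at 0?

The Hessian of f at 0 has rank 1. Corank 1: A-series; mu = 5 gives A_5. The Hessian of g at 0 has rank 1. Corank 1: A-series; mu = 2 gives A_2. f is A_5 but g is A_2, hence not right-equivalent.

No.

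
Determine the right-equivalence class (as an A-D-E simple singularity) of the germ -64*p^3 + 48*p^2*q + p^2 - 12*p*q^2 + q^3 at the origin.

A_{2}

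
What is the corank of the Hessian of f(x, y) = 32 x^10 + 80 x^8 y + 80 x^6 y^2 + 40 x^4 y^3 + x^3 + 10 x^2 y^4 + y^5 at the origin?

The Hessian at 0 is [[0, 0], [0, 0]] of rank 0; hence corank 2.

2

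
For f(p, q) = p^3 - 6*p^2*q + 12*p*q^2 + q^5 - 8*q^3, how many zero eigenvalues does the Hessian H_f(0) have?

2

Hessian at 0 has rank 0.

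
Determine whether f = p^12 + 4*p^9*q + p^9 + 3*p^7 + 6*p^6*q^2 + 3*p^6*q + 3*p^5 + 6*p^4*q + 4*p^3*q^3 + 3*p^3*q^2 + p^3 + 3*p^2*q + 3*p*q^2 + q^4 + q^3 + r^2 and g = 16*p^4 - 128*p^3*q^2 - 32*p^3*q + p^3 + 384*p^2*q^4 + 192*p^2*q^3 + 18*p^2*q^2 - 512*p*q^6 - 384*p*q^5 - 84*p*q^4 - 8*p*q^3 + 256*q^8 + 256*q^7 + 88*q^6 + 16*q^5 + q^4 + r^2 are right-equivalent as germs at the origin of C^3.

The Hessian of f at 0 is [[0, 0, 0], [0, 0, 0], [0, 0, 2]] with rank 1, so corank 2. A Groebner basis of the Jacobian ideal J(f) in C{p,q,r} is {q^3, p^2 + 2*p*q + q^2, r}; counting standard monomials gives mu = 6. Corank 2; j^3 = (p + q)^3 is a perfect cube, so E-series; the 4-jet and mu = 6 give E_6. The Hessian of g at 0 is [[0, 0, 0], [0, 0, 0], [0, 0, 2]] with rank 1, so corank 2. A Groebner basis of the Jacobian ideal J(g) in C{p,q,r} is {p^3, p^2*q, -p^2/4 + p*q^2, -3*p^2/2 + q^3, r}; counting standard monomials gives mu = 6. Corank 2; j^3 = p^3 is a perfect cube, so E-series; the 4-jet and mu = 6 give E_6. Both have type E_6, hence right-equivalent.

Yes.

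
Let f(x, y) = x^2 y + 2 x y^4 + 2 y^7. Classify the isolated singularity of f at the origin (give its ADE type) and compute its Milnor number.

Type D_8, Milnor number mu = 8.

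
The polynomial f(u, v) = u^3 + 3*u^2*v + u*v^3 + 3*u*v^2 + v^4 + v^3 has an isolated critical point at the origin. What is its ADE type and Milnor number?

Type E_{7}, Milnor number mu = 7.

The Hessian of f at 0 has rank 0. Corank 2; j^3 = (u + v)^3 is a perfect cube, so E-series; the 4-jet and mu = 7 give E_7.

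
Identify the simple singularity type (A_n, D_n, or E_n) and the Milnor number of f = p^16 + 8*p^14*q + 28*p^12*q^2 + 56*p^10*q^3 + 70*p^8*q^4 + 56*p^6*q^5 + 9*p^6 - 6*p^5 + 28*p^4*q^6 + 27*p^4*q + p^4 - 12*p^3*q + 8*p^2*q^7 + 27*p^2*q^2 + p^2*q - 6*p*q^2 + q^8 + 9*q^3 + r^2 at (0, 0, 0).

Type D_9, Milnor number mu = 9.

The Hessian of f at 0 is [[0, 0, 0], [0, 0, 0], [0, 0, 2]] with rank 1, so corank 2. A Groebner basis of the Jacobian ideal J(f) in C{p,q,r} is {p^4 - p^3/3 + p*q/3 - q^2, 531433*p^3/648 - 2187*p^2/8 + p*q^3 - 2*p*q^2/3 + 531473*p*q/648 + q^3 - 4*q^2/27, 177145*p^3/162 - 729*p^2/2 - 14*p*q^2/27 + 531463*p*q/486 + q^4 + 2*q^3/3 - 11*q^2/81, p^2*q - p*q/3 + q^2, r}; counting standard monomials gives mu = 9. Corank 2; j^3 = q*(p - 3*q)^2 has shape L^2 M (L != M), so D-series; mu = 9 gives D_9.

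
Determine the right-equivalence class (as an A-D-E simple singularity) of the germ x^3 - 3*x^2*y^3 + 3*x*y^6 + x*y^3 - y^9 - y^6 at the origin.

E_7

The Hessian of f at 0 is [[0, 0], [0, 0]] with rank 0, so corank 2. A Groebner basis of the Jacobian ideal J(f) in C{x,y} is {x^3, x*y^2, 3*x^2 + y^3}; counting standard monomials gives mu = 7. Corank 2; j^3 = x^3 is a perfect cube, so E-series; the 4-jet and mu = 7 give E_7.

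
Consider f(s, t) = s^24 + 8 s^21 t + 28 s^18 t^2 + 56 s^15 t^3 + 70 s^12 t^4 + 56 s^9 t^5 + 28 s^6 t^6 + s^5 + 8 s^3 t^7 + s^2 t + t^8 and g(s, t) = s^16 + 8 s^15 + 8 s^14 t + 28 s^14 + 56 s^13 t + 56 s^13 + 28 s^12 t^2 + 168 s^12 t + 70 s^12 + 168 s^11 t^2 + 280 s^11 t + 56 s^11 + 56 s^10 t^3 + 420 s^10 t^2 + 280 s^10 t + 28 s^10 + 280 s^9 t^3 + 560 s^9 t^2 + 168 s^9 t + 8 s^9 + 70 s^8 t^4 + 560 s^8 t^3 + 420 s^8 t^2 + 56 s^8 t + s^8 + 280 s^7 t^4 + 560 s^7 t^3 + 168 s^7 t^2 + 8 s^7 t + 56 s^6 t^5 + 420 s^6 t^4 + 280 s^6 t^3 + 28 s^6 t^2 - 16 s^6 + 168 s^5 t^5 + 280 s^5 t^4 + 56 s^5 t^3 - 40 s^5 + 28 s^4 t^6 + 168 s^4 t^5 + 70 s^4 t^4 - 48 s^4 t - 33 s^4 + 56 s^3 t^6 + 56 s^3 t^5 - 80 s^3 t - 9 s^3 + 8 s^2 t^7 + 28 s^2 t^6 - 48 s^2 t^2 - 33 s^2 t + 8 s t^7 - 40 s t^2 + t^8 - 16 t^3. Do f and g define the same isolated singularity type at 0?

Yes.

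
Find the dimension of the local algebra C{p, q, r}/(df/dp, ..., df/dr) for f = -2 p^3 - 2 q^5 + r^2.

8

The Hessian of f at 0 has rank 1. Corank 2; j^3 = -2*p^3 is a perfect cube, so E-series; the 5-jet and mu = 8 give E_8.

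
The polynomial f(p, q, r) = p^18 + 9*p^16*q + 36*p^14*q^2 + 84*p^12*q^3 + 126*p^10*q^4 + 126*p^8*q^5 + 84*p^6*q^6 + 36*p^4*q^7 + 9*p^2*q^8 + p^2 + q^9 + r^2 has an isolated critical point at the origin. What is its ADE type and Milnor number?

Type A_8, Milnor number mu = 8.

The Hessian of f at 0 has rank 2. Corank 1: A-series; mu = 8 gives A_8.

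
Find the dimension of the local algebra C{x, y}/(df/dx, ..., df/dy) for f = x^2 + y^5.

4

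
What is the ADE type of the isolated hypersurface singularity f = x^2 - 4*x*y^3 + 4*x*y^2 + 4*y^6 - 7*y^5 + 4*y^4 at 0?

A4

The Hessian of f at 0 has rank 1. Corank 1: A-series; mu = 4 gives A_4.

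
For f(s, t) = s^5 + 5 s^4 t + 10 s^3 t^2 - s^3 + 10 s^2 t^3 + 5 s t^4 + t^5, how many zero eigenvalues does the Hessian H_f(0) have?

2

Hessian at 0 has rank 0.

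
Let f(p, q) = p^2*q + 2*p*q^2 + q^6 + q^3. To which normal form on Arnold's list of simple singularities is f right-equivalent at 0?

D_7

The Hessian of f at 0 is [[0, 0], [0, 0]] with rank 0, so corank 2. A Groebner basis of the Jacobian ideal J(f) in C{p,q} is {p^2/6 + q^5 - q^2/6, p^3 + q^3, p*q + q^2}; counting standard monomials gives mu = 7. Corank 2; j^3 = q*(p + q)^2 has shape L^2 M (L != M), so D-series; mu = 7 gives D_7.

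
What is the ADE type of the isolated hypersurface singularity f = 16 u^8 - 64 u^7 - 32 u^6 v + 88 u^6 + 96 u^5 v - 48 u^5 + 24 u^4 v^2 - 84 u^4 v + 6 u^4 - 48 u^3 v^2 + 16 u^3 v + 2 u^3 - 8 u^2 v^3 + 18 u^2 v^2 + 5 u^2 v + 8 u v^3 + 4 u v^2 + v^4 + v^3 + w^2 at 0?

D_5

The Hessian of f at 0 has rank 1. Corank 2; j^3 = (u + v)^2*(2*u + v) has shape L^2 M (L != M), so D-series; mu = 5 gives D_5.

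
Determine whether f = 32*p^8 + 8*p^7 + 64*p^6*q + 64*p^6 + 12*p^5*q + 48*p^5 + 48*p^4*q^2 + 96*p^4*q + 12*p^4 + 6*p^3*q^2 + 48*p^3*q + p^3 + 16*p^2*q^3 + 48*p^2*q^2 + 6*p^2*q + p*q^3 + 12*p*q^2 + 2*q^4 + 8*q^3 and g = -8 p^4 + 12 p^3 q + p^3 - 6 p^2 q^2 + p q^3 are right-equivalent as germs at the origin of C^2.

Yes.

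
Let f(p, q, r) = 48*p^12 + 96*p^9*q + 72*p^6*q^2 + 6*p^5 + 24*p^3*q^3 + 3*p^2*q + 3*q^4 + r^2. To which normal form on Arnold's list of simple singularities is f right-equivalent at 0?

D_5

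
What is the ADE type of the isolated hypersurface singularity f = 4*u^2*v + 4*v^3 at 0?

The Hessian of f at 0 is [[0, 0], [0, 0]] with rank 0, so corank 2. A Groebner basis of the Jacobian ideal J(f) in C{u,v} is {v^3, u^2 + 3*v^2, u*v}; counting standard monomials gives mu = 4. Corank 2; j^3 = 4*v*(u^2 + v^2) splits into three distinct lines over C (the quadratic factor has nonzero discriminant), so D_4.

D_{4}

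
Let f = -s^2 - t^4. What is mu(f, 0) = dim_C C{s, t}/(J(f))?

3

The Hessian of f at 0 has rank 1. Corank 1: A-series; mu = 3 gives A_3.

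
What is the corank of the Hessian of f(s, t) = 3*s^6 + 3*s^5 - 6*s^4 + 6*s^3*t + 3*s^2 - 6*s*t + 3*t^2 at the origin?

1

Hessian at 0 has rank 1.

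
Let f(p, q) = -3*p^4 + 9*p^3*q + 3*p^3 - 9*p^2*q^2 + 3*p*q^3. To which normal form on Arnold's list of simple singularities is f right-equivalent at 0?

The Hessian of f at 0 has rank 0. Corank 2; j^3 = 3*p^3 is a perfect cube, so E-series; the 4-jet and mu = 7 give E_7.

E_7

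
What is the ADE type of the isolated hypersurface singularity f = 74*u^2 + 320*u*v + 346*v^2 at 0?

A1

The Hessian of f at 0 has rank 2. Corank 0: nondegenerate Morse point, so A_1.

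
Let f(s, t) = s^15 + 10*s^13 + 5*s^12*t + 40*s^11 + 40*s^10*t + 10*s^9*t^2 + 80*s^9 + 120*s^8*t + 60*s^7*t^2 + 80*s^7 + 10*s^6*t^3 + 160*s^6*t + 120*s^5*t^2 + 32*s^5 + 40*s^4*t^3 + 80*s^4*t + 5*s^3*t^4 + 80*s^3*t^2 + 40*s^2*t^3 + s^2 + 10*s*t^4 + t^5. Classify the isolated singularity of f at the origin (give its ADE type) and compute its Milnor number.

Type A_4, Milnor number mu = 4.

The Hessian of f at 0 is [[2, 0], [0, 0]] with rank 1, so corank 1. A Groebner basis of the Jacobian ideal J(f) in C{s,t} is {t^4, s}; counting standard monomials gives mu = 4. Corank 1: A-series; mu = 4 gives A_4.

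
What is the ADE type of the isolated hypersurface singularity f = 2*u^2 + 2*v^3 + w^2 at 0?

The Hessian of f at 0 is [[4, 0, 0], [0, 0, 0], [0, 0, 2]] with rank 2, so corank 1. A Groebner basis of the Jacobian ideal J(f) in C{u,v,w} is {v^2, u, w}; counting standard monomials gives mu = 2. Corank 1: A-series; mu = 2 gives A_2.

A2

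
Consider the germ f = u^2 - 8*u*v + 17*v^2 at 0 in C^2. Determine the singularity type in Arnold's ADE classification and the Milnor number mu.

The Hessian of f at 0 has rank 2. Corank 0: nondegenerate Morse point, so A_1.

Type A_{1}, Milnor number mu = 1.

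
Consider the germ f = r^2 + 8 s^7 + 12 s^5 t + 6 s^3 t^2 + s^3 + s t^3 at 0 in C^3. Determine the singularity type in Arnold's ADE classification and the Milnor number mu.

The Hessian of f at 0 is [[0, 0, 0], [0, 0, 0], [0, 0, 2]] with rank 1, so corank 2. A Groebner basis of the Jacobian ideal J(f) in C{s,t,r} is {s^3, s*t^2, 3*s^2 + t^3, r}; counting standard monomials gives mu = 7. Corank 2; j^3 = s^3 is a perfect cube, so E-series; the 4-jet and mu = 7 give E_7.

Type E_7, Milnor number mu = 7.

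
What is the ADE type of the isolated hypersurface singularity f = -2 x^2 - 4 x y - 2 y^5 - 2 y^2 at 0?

A_{4}

The Hessian of f at 0 has rank 1. Corank 1: A-series; mu = 4 gives A_4.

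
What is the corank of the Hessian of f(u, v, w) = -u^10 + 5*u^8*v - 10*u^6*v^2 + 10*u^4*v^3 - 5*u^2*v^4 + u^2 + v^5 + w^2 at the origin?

1

The Hessian at 0 is [[2, 0, 0], [0, 0, 0], [0, 0, 2]] of rank 2; hence corank 1.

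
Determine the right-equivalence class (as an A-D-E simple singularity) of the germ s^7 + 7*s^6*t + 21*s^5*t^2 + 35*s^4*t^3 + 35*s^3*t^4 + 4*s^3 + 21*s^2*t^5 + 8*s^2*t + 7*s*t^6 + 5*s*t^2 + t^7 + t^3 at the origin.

D_{8}

The Hessian of f at 0 is [[0, 0], [0, 0]] with rank 0, so corank 2. A Groebner basis of the Jacobian ideal J(f) in C{s,t} is {-128*s*t/7 + t^6 - 64*t^2/7, s*t^2 + t^3/2, s^2 + 3*s*t/2 + t^2/2}; counting standard monomials gives mu = 8. Corank 2; j^3 = (s + t)*(2*s + t)^2 has shape L^2 M (L != M), so D-series; mu = 8 gives D_8.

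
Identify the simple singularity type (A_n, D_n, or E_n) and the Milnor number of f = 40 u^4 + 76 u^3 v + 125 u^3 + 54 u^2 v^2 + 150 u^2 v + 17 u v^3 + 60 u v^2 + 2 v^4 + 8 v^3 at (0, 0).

Type E7, Milnor number mu = 7.

The Hessian of f at 0 is [[0, 0], [0, 0]] with rank 0, so corank 2. A Groebner basis of the Jacobian ideal J(f) in C{u,v} is {1171875*u^2/4 + 234375*u*v + v^4 + 125*v^3/4 + 46875*v^2, u^3 + 675*u^2/2 + 270*u*v + v^3/10 + 54*v^2, u^2*v - 2125*u^2/4 - 425*u*v - 13*v^3/60 - 85*v^2, 625*u^2 + u*v^2 + 500*u*v + 7*v^3/15 + 100*v^2}; counting standard monomials gives mu = 7. Corank 2; j^3 = (5*u + 2*v)^3 is a perfect cube, so E-series; the 4-jet and mu = 7 give E_7.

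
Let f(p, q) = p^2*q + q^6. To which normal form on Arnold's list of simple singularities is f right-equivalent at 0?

D_7

The Hessian of f at 0 has rank 0. Corank 2; j^3 = p^2*q has shape L^2 M (L != M), so D-series; mu = 7 gives D_7.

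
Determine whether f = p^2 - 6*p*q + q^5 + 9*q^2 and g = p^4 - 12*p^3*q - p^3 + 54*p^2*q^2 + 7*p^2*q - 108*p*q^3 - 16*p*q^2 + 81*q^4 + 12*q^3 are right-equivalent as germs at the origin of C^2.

No.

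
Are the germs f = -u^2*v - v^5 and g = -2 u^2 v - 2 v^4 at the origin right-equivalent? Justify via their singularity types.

No.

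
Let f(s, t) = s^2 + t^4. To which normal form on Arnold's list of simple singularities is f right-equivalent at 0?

A3

The Hessian of f at 0 has rank 1. Corank 1: A-series; mu = 3 gives A_3.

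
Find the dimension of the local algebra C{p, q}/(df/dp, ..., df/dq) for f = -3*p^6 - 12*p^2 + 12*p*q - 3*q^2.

5

The Hessian of f at 0 is [[-24, 12], [12, -6]] with rank 1, so corank 1. A Groebner basis of the Jacobian ideal J(f) in C{p,q} is {q^5, p - q/2}; counting standard monomials gives mu = 5. Corank 1: A-series; mu = 5 gives A_5.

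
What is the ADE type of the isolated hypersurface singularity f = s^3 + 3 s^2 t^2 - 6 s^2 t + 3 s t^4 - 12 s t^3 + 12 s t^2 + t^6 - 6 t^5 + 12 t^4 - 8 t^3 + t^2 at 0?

The Hessian of f at 0 is [[0, 0], [0, 2]] with rank 1, so corank 1. A Groebner basis of the Jacobian ideal J(f) in C{s,t} is {s^2, t}; counting standard monomials gives mu = 2. Corank 1: A-series; mu = 2 gives A_2.

A_{2}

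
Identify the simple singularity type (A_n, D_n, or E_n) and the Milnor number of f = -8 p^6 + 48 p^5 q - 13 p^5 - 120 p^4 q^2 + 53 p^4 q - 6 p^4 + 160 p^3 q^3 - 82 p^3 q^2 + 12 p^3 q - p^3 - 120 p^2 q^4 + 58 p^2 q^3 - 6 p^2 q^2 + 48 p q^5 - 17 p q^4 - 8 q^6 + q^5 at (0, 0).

The Hessian of f at 0 is [[0, 0], [0, 0]] with rank 0, so corank 2. A Groebner basis of the Jacobian ideal J(f) in C{p,q} is {p^2/32 + p*q^3 + p*q^2/8, p^2/8 + p*q^2/2 + q^4, p^3, p^2*q - p^2/8 - p*q^2/2}; counting standard monomials gives mu = 8. Corank 2; j^3 = -p^3 is a perfect cube, so E-series; the 5-jet and mu = 8 give E_8.

Type E_{8}, Milnor number mu = 8.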